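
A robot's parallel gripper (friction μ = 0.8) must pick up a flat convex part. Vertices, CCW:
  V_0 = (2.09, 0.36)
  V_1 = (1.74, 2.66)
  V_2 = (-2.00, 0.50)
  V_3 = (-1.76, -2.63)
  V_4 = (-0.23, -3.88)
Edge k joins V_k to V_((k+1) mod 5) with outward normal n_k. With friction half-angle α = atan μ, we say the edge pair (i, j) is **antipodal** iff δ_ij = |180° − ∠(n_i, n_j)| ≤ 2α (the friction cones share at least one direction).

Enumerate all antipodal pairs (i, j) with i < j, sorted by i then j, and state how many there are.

count = 6; pairs: (0,1), (0,2), (0,3), (1,3), (1,4), (2,4)

α = atan 0.8 = 38.66°;  2α = 77.32°
n_0 = (+0.9886, +0.1504)
n_1 = (-0.5001, +0.8660)
n_2 = (-0.9971, -0.0765)
n_3 = (-0.6327, -0.7744)
n_4 = (+0.8773, -0.4800)
  (0,1): δ = 68.64°  ✓
  (0,2): δ = 4.27°  ✓
  (0,3): δ = 42.10°  ✓
  (0,4): δ = 142.66°  ·
  (1,2): δ = 115.62°  ·
  (1,3): δ = 69.26°  ✓
  (1,4): δ = 31.31°  ✓
  (2,3): δ = 133.63°  ·
  (2,4): δ = 33.07°  ✓
  (3,4): δ = 79.44°  ·
antipodal pairs: 6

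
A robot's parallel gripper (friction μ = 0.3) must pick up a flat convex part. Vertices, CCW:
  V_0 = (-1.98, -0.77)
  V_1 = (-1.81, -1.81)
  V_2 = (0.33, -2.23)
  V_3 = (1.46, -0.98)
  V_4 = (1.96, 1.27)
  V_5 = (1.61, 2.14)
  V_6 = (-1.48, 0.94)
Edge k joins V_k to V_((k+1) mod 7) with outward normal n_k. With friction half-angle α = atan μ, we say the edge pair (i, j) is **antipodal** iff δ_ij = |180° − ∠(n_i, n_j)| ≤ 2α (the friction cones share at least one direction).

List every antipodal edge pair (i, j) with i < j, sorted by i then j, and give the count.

count = 6; pairs: (0,3), (0,4), (1,5), (2,5), (2,6), (3,6)

α = atan 0.3 = 16.70°;  2α = 33.40°
n_0 = (-0.9869, -0.1613)
n_1 = (-0.1926, -0.9813)
n_2 = (+0.7418, -0.6706)
n_3 = (+0.9762, -0.2169)
n_4 = (+0.9277, +0.3732)
n_5 = (-0.3620, +0.9322)
n_6 = (-0.9598, +0.2806)
  (0,1): δ = 110.39°  ·
  (0,2): δ = 51.40°  ·
  (0,3): δ = 21.81°  ✓
  (0,4): δ = 12.63°  ✓
  (0,5): δ = 101.94°  ·
  (0,6): δ = 154.42°  ·
  (1,2): δ = 121.01°  ·
  (1,3): δ = 91.42°  ·
  (1,4): δ = 56.98°  ·
  (1,5): δ = 32.33°  ✓
  (1,6): δ = 84.81°  ·
  (2,3): δ = 150.42°  ·
  (2,4): δ = 115.97°  ·
  (2,5): δ = 26.66°  ✓
  (2,6): δ = 25.81°  ✓
  (3,4): δ = 145.56°  ·
  (3,5): δ = 56.25°  ·
  (3,6): δ = 3.77°  ✓
  (4,5): δ = 90.69°  ·
  (4,6): δ = 38.21°  ·
  (5,6): δ = 127.52°  ·
antipodal pairs: 6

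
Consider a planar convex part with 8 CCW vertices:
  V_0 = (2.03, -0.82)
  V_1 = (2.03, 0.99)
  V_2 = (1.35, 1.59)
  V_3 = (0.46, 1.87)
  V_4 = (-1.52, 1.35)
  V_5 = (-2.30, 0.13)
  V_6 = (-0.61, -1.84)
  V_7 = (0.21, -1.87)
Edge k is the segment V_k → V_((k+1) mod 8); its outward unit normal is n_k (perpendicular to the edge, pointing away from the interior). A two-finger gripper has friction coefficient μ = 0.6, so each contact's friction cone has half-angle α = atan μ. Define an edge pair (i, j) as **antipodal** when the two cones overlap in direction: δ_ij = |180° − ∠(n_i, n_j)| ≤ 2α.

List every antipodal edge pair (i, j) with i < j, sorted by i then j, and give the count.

count = 11; pairs: (0,4), (0,5), (1,5), (1,6), (2,5), (2,6), (2,7), (3,6), (3,7), (4,6), (4,7)

α = atan 0.6 = 30.96°;  2α = 61.93°
n_0 = (+1.0000, -0.0000)
n_1 = (+0.6616, +0.7498)
n_2 = (+0.3001, +0.9539)
n_3 = (-0.2540, +0.9672)
n_4 = (-0.8425, +0.5387)
n_5 = (-0.7590, -0.6511)
n_6 = (-0.0366, -0.9993)
n_7 = (+0.4997, -0.8662)
  (0,1): δ = 131.42°  ·
  (0,2): δ = 107.46°  ·
  (0,3): δ = 75.28°  ·
  (0,4): δ = 32.59°  ✓
  (0,5): δ = 40.63°  ✓
  (0,6): δ = 87.90°  ·
  (0,7): δ = 119.98°  ·
  (1,2): δ = 156.04°  ·
  (1,3): δ = 123.86°  ·
  (1,4): δ = 81.17°  ·
  (1,5): δ = 7.95°  ✓
  (1,6): δ = 39.33°  ✓
  (1,7): δ = 71.41°  ·
  (2,3): δ = 147.82°  ·
  (2,4): δ = 105.13°  ·
  (2,5): δ = 31.91°  ✓
  (2,6): δ = 15.37°  ✓
  (2,7): δ = 47.45°  ✓
  (3,4): δ = 137.31°  ·
  (3,5): δ = 64.09°  ·
  (3,6): δ = 16.81°  ✓
  (3,7): δ = 15.27°  ✓
  (4,5): δ = 106.78°  ·
  (4,6): δ = 59.50°  ✓
  (4,7): δ = 27.43°  ✓
  (5,6): δ = 132.72°  ·
  (5,7): δ = 100.64°  ·
  (6,7): δ = 147.92°  ·
antipodal pairs: 11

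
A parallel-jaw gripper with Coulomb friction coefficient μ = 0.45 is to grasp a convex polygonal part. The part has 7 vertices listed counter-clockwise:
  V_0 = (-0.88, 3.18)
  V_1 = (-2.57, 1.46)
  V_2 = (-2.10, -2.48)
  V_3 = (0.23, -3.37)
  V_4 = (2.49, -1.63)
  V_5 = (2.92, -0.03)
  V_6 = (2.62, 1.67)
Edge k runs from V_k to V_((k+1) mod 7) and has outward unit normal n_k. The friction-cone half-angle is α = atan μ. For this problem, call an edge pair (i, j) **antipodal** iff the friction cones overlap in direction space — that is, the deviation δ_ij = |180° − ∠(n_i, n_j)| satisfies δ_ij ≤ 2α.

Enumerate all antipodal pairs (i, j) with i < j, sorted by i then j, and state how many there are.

count = 5; pairs: (0,3), (0,4), (1,4), (1,5), (2,6)

α = atan 0.45 = 24.23°;  2α = 48.46°
n_0 = (-0.7133, +0.7009)
n_1 = (-0.9930, -0.1184)
n_2 = (-0.3568, -0.9342)
n_3 = (+0.6100, -0.7924)
n_4 = (+0.9657, -0.2595)
n_5 = (+0.9848, +0.1738)
n_6 = (+0.3961, +0.9182)
  (0,1): δ = 128.70°  ·
  (0,2): δ = 66.41°  ·
  (0,3): δ = 7.91°  ✓
  (0,4): δ = 29.45°  ✓
  (0,5): δ = 54.50°  ·
  (0,6): δ = 111.16°  ·
  (1,2): δ = 117.71°  ·
  (1,3): δ = 59.21°  ·
  (1,4): δ = 21.85°  ✓
  (1,5): δ = 3.21°  ✓
  (1,6): δ = 59.86°  ·
  (2,3): δ = 121.50°  ·
  (2,4): δ = 84.14°  ·
  (2,5): δ = 59.09°  ·
  (2,6): δ = 2.43°  ✓
  (3,4): δ = 142.64°  ·
  (3,5): δ = 117.59°  ·
  (3,6): δ = 60.93°  ·
  (4,5): δ = 154.95°  ·
  (4,6): δ = 98.29°  ·
  (5,6): δ = 123.34°  ·
antipodal pairs: 5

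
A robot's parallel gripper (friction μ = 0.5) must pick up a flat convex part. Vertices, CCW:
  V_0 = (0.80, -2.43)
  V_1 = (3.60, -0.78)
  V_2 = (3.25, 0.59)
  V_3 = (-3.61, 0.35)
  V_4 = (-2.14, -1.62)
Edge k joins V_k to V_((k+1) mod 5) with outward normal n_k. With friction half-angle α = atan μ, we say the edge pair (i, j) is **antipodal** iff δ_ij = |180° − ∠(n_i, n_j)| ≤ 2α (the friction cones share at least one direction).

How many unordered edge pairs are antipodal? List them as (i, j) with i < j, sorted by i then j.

count = 3; pairs: (0,2), (1,3), (2,4)

α = atan 0.5 = 26.57°;  2α = 53.13°
n_0 = (+0.5077, -0.8615)
n_1 = (+0.9689, +0.2475)
n_2 = (-0.0350, +0.9994)
n_3 = (-0.8015, -0.5980)
n_4 = (-0.2656, -0.9641)
  (0,1): δ = 106.18°  ·
  (0,2): δ = 28.51°  ✓
  (0,3): δ = 96.22°  ·
  (0,4): δ = 134.09°  ·
  (1,2): δ = 102.33°  ·
  (1,3): δ = 22.40°  ✓
  (1,4): δ = 60.27°  ·
  (2,3): δ = 55.27°  ·
  (2,4): δ = 17.41°  ✓
  (3,4): δ = 142.13°  ·
antipodal pairs: 3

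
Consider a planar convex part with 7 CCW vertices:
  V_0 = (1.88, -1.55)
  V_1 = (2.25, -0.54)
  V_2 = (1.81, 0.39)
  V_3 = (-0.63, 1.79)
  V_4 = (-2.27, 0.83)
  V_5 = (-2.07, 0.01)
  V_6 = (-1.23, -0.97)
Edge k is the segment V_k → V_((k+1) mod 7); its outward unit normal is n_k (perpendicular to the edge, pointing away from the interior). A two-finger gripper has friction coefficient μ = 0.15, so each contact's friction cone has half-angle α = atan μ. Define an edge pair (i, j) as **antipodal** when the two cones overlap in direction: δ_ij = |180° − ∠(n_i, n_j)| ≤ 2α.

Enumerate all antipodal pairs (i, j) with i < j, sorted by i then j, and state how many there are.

count = 2; pairs: (1,4), (1,5)

α = atan 0.15 = 8.53°;  2α = 17.06°
n_0 = (+0.9390, -0.3440)
n_1 = (+0.9039, +0.4277)
n_2 = (+0.4977, +0.8674)
n_3 = (-0.5052, +0.8630)
n_4 = (-0.9715, -0.2370)
n_5 = (-0.7593, -0.6508)
n_6 = (-0.1833, -0.9831)
  (0,1): δ = 134.56°  ·
  (0,2): δ = 99.73°  ·
  (0,3): δ = 39.54°  ·
  (0,4): δ = 33.83°  ·
  (0,5): δ = 60.72°  ·
  (0,6): δ = 99.56°  ·
  (1,2): δ = 145.17°  ·
  (1,3): δ = 84.98°  ·
  (1,4): δ = 11.61°  ✓
  (1,5): δ = 15.28°  ✓
  (1,6): δ = 54.12°  ·
  (2,3): δ = 119.81°  ·
  (2,4): δ = 46.45°  ·
  (2,5): δ = 19.55°  ·
  (2,6): δ = 19.28°  ·
  (3,4): δ = 106.64°  ·
  (3,5): δ = 79.74°  ·
  (3,6): δ = 40.91°  ·
  (4,5): δ = 153.11°  ·
  (4,6): δ = 114.27°  ·
  (5,6): δ = 141.17°  ·
antipodal pairs: 2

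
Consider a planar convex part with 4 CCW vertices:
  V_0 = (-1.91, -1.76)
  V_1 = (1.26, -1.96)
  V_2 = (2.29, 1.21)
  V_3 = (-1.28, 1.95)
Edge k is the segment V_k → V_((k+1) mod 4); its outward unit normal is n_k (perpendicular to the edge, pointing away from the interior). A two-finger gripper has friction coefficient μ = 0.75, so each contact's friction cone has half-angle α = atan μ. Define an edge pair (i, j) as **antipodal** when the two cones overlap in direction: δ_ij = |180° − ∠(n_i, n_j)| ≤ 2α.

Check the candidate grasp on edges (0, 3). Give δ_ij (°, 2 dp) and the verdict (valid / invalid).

α = atan 0.75 = 36.87°;  2α = 73.74°
edge 0: e_0 = (+3.17, -0.20);  n_0 = (-0.0630, -0.9980)
edge 3: e_3 = (-0.63, -3.71);  n_3 = (-0.9859, +0.1674)
∠(n_0, n_3) = 96.03°
δ = |180° − 96.03°| = 83.97°
83.97° > 2α = 73.74°  →  invalid

δ = 83.97°, invalid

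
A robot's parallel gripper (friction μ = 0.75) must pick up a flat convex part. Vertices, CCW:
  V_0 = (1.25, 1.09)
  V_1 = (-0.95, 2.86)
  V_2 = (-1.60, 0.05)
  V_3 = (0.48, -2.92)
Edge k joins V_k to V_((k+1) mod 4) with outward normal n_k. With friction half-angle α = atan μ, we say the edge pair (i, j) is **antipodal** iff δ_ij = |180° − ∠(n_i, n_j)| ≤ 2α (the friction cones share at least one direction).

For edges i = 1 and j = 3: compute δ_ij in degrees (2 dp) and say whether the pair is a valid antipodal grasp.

δ = 2.15°, valid

α = atan 0.75 = 36.87°;  2α = 73.74°
edge 1: e_1 = (-0.65, -2.81);  n_1 = (-0.9743, +0.2254)
edge 3: e_3 = (+0.77, +4.01);  n_3 = (+0.9821, -0.1886)
∠(n_1, n_3) = 177.85°
δ = |180° − 177.85°| = 2.15°
2.15° ≤ 2α = 73.74°  →  valid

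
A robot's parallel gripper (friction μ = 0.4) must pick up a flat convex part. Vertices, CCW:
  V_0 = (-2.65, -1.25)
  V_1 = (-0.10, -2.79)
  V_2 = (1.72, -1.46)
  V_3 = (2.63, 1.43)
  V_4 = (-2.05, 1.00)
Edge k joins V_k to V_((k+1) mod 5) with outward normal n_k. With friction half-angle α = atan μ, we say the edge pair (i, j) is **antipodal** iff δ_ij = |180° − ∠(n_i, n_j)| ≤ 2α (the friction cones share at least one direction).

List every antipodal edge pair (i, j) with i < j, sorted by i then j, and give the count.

count = 4; pairs: (0,3), (1,3), (1,4), (2,4)

α = atan 0.4 = 21.80°;  2α = 43.60°
n_0 = (-0.5170, -0.8560)
n_1 = (+0.5900, -0.8074)
n_2 = (+0.9538, -0.3003)
n_3 = (-0.0915, +0.9958)
n_4 = (-0.9662, +0.2577)
  (0,1): δ = 112.71°  ·
  (0,2): δ = 76.35°  ·
  (0,3): δ = 36.38°  ✓
  (0,4): δ = 106.20°  ·
  (1,2): δ = 143.64°  ·
  (1,3): δ = 30.91°  ✓
  (1,4): δ = 38.91°  ✓
  (2,3): δ = 67.27°  ·
  (2,4): δ = 2.55°  ✓
  (3,4): δ = 110.18°  ·
antipodal pairs: 4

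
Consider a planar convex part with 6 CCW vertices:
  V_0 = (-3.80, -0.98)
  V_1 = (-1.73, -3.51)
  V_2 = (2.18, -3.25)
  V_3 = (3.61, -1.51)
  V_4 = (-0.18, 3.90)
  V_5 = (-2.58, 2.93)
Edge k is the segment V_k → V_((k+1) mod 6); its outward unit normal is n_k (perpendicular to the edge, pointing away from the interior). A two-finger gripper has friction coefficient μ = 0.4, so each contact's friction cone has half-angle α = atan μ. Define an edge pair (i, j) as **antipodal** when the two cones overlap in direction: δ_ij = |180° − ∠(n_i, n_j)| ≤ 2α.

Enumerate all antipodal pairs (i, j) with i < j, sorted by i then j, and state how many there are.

α = atan 0.4 = 21.80°;  2α = 43.60°
n_0 = (-0.7740, -0.6332)
n_1 = (+0.0663, -0.9978)
n_2 = (+0.7726, -0.6349)
n_3 = (+0.8190, +0.5738)
n_4 = (-0.3747, +0.9271)
n_5 = (-0.9546, +0.2979)
  (0,1): δ = 125.49°  ·
  (0,2): δ = 78.70°  ·
  (0,3): δ = 4.28°  ✓
  (0,4): δ = 72.72°  ·
  (0,5): δ = 123.38°  ·
  (1,2): δ = 133.22°  ·
  (1,3): δ = 58.79°  ·
  (1,4): δ = 18.20°  ✓
  (1,5): δ = 68.87°  ·
  (2,3): δ = 105.57°  ·
  (2,4): δ = 28.58°  ✓
  (2,5): δ = 22.09°  ✓
  (3,4): δ = 103.01°  ·
  (3,5): δ = 52.34°  ·
  (4,5): δ = 129.34°  ·
antipodal pairs: 4

count = 4; pairs: (0,3), (1,4), (2,4), (2,5)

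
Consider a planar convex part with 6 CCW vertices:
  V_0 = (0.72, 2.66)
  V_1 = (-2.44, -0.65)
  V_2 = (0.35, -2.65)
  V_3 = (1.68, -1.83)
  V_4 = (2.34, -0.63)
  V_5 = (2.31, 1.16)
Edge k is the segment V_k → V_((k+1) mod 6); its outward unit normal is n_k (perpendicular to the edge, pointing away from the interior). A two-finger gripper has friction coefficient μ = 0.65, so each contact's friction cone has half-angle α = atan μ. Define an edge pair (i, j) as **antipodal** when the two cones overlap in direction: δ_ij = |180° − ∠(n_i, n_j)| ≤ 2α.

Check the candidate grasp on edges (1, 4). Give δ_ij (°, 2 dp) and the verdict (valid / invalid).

α = atan 0.65 = 33.02°;  2α = 66.05°
edge 1: e_1 = (+2.79, -2.00);  n_1 = (-0.5826, -0.8127)
edge 4: e_4 = (-0.03, +1.79);  n_4 = (+0.9999, +0.0168)
∠(n_1, n_4) = 126.59°
δ = |180° − 126.59°| = 53.41°
53.41° ≤ 2α = 66.05°  →  valid

δ = 53.41°, valid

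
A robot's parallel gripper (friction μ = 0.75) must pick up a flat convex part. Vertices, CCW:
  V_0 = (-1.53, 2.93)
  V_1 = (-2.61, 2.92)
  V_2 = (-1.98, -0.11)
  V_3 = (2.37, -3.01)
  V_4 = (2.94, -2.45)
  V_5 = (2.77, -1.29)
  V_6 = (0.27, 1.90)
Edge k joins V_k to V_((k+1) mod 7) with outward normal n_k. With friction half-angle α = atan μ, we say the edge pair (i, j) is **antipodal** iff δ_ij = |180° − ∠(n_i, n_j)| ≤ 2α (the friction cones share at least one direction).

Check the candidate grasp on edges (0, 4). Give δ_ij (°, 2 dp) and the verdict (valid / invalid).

α = atan 0.75 = 36.87°;  2α = 73.74°
edge 0: e_0 = (-1.08, -0.01);  n_0 = (-0.0093, +1.0000)
edge 4: e_4 = (-0.17, +1.16);  n_4 = (+0.9894, +0.1450)
∠(n_0, n_4) = 82.19°
δ = |180° − 82.19°| = 97.81°
97.81° > 2α = 73.74°  →  invalid

δ = 97.81°, invalid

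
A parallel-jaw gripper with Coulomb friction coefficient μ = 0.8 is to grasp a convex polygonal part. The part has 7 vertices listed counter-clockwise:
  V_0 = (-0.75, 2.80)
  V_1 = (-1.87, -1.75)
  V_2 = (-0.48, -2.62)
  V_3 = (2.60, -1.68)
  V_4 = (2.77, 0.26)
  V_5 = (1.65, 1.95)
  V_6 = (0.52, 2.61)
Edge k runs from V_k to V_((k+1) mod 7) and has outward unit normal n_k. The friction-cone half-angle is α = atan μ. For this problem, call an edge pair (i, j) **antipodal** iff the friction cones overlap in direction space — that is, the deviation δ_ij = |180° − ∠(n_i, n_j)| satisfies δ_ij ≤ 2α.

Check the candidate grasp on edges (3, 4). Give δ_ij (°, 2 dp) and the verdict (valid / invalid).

α = atan 0.8 = 38.66°;  2α = 77.32°
edge 3: e_3 = (+0.17, +1.94);  n_3 = (+0.9962, -0.0873)
edge 4: e_4 = (-1.12, +1.69);  n_4 = (+0.8336, +0.5524)
∠(n_3, n_4) = 38.54°
δ = |180° − 38.54°| = 141.46°
141.46° > 2α = 77.32°  →  invalid

δ = 141.46°, invalid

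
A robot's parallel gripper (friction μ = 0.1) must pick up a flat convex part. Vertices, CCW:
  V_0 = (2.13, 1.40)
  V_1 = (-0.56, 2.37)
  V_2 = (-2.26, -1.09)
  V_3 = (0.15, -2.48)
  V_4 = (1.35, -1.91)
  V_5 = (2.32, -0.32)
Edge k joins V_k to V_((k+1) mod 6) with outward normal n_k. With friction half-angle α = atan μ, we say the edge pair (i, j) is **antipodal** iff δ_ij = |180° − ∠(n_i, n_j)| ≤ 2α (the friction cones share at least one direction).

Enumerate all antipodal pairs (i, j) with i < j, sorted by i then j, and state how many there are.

α = atan 0.1 = 5.71°;  2α = 11.42°
n_0 = (+0.3392, +0.9407)
n_1 = (-0.8975, +0.4410)
n_2 = (-0.4996, -0.8662)
n_3 = (+0.4291, -0.9033)
n_4 = (+0.8537, -0.5208)
n_5 = (+0.9940, +0.1098)
  (0,1): δ = 96.34°  ·
  (0,2): δ = 10.15°  ✓
  (0,3): δ = 45.24°  ·
  (0,4): δ = 78.44°  ·
  (0,5): δ = 116.13°  ·
  (1,2): δ = 93.81°  ·
  (1,3): δ = 38.43°  ·
  (1,4): δ = 5.22°  ✓
  (1,5): δ = 32.47°  ·
  (2,3): δ = 124.62°  ·
  (2,4): δ = 91.41°  ·
  (2,5): δ = 53.72°  ·
  (3,4): δ = 146.79°  ·
  (3,5): δ = 109.10°  ·
  (4,5): δ = 142.31°  ·
antipodal pairs: 2

count = 2; pairs: (0,2), (1,4)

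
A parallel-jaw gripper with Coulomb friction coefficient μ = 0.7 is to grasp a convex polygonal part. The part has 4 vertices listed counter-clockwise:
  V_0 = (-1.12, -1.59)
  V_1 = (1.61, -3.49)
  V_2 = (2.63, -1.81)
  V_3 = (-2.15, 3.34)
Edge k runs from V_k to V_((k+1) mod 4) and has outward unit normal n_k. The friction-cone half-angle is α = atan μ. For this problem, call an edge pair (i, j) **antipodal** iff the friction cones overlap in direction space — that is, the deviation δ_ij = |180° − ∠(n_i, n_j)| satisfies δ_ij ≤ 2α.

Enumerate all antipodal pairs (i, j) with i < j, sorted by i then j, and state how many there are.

count = 3; pairs: (0,2), (1,3), (2,3)

α = atan 0.7 = 34.99°;  2α = 69.98°
n_0 = (-0.5712, -0.8208)
n_1 = (+0.8548, -0.5190)
n_2 = (+0.7329, +0.6803)
n_3 = (-0.9789, -0.2045)
  (0,1): δ = 86.43°  ·
  (0,2): δ = 12.30°  ✓
  (0,3): δ = 136.64°  ·
  (1,2): δ = 105.87°  ·
  (1,3): δ = 43.06°  ✓
  (2,3): δ = 31.07°  ✓
antipodal pairs: 3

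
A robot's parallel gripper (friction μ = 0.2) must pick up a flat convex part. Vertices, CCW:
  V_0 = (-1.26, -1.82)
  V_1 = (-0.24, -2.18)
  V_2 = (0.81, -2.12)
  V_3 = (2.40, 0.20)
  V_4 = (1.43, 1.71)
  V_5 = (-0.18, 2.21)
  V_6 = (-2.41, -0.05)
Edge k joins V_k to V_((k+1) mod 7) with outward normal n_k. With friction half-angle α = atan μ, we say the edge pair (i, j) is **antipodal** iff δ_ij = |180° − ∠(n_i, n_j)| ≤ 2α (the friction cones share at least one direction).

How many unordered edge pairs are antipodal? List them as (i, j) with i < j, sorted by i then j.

count = 4; pairs: (0,4), (1,4), (2,5), (3,6)

α = atan 0.2 = 11.31°;  2α = 22.62°
n_0 = (-0.3328, -0.9430)
n_1 = (+0.0570, -0.9984)
n_2 = (+0.8249, -0.5653)
n_3 = (+0.8414, +0.5405)
n_4 = (+0.2966, +0.9550)
n_5 = (-0.7118, +0.7024)
n_6 = (-0.8386, -0.5448)
  (0,1): δ = 157.29°  ·
  (0,2): δ = 104.98°  ·
  (0,3): δ = 37.84°  ·
  (0,4): δ = 2.19°  ✓
  (0,5): δ = 64.82°  ·
  (0,6): δ = 142.45°  ·
  (1,2): δ = 127.70°  ·
  (1,3): δ = 60.55°  ·
  (1,4): δ = 20.52°  ✓
  (1,5): δ = 42.11°  ·
  (1,6): δ = 119.74°  ·
  (2,3): δ = 112.86°  ·
  (2,4): δ = 72.83°  ·
  (2,5): δ = 10.19°  ✓
  (2,6): δ = 67.44°  ·
  (3,4): δ = 139.97°  ·
  (3,5): δ = 77.33°  ·
  (3,6): δ = 0.30°  ✓
  (4,5): δ = 117.36°  ·
  (4,6): δ = 39.73°  ·
  (5,6): δ = 102.37°  ·
antipodal pairs: 4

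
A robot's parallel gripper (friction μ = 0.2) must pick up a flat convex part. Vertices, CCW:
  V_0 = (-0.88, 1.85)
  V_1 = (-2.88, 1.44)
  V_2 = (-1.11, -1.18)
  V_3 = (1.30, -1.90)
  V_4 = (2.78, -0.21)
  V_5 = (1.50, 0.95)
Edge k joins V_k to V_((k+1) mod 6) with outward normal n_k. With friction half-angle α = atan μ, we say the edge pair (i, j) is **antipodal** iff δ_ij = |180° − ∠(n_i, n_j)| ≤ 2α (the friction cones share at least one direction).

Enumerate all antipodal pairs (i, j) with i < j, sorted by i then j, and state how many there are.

α = atan 0.2 = 11.31°;  2α = 22.62°
n_0 = (-0.2008, +0.9796)
n_1 = (-0.8286, -0.5598)
n_2 = (-0.2863, -0.9582)
n_3 = (+0.7523, -0.6588)
n_4 = (+0.6715, +0.7410)
n_5 = (+0.3537, +0.9354)
  (0,1): δ = 67.54°  ·
  (0,2): δ = 28.22°  ·
  (0,3): δ = 37.20°  ·
  (0,4): δ = 126.23°  ·
  (0,5): δ = 147.70°  ·
  (1,2): δ = 140.68°  ·
  (1,3): δ = 75.25°  ·
  (1,4): δ = 13.77°  ✓
  (1,5): δ = 35.24°  ·
  (2,3): δ = 114.58°  ·
  (2,4): δ = 25.55°  ·
  (2,5): δ = 4.08°  ✓
  (3,4): δ = 90.97°  ·
  (3,5): δ = 69.50°  ·
  (4,5): δ = 158.53°  ·
antipodal pairs: 2

count = 2; pairs: (1,4), (2,5)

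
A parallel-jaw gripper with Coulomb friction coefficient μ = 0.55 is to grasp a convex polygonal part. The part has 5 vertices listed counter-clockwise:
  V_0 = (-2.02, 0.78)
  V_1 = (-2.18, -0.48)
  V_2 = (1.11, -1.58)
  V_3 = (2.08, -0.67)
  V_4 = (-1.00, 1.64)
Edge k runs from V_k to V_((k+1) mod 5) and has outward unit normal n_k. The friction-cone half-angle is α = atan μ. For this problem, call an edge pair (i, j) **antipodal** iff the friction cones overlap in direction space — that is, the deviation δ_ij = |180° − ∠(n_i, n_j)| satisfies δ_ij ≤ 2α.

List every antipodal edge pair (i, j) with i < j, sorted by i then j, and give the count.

α = atan 0.55 = 28.81°;  2α = 57.62°
n_0 = (-0.9920, +0.1260)
n_1 = (-0.3171, -0.9484)
n_2 = (+0.6842, -0.7293)
n_3 = (+0.6000, +0.8000)
n_4 = (-0.6446, +0.7645)
  (0,1): δ = 101.25°  ·
  (0,2): δ = 39.59°  ✓
  (0,3): δ = 60.37°  ·
  (0,4): δ = 137.37°  ·
  (1,2): δ = 118.34°  ·
  (1,3): δ = 18.38°  ✓
  (1,4): δ = 58.62°  ·
  (2,3): δ = 80.04°  ·
  (2,4): δ = 3.04°  ✓
  (3,4): δ = 102.99°  ·
antipodal pairs: 3

count = 3; pairs: (0,2), (1,3), (2,4)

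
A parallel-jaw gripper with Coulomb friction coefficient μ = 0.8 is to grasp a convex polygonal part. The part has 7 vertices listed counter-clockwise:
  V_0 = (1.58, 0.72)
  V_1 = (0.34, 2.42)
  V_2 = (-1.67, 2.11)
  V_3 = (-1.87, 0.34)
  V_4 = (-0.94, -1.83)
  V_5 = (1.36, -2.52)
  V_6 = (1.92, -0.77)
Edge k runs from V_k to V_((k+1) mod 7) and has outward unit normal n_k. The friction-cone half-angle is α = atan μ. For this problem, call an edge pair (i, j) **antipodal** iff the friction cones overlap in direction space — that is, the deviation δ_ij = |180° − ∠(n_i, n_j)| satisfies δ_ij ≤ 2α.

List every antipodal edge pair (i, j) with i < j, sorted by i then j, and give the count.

α = atan 0.8 = 38.66°;  2α = 77.32°
n_0 = (+0.8079, +0.5893)
n_1 = (-0.1524, +0.9883)
n_2 = (-0.9937, +0.1123)
n_3 = (-0.9191, -0.3939)
n_4 = (-0.2873, -0.9578)
n_5 = (+0.9524, -0.3048)
n_6 = (+0.9749, +0.2225)
  (0,1): δ = 117.34°  ·
  (0,2): δ = 42.55°  ✓
  (0,3): δ = 12.91°  ✓
  (0,4): δ = 37.19°  ✓
  (0,5): δ = 126.15°  ·
  (0,6): δ = 156.75°  ·
  (1,2): δ = 105.21°  ·
  (1,3): δ = 75.57°  ✓
  (1,4): δ = 25.47°  ✓
  (1,5): δ = 63.49°  ✓
  (1,6): δ = 94.09°  ·
  (2,3): δ = 150.35°  ·
  (2,4): δ = 100.25°  ·
  (2,5): δ = 11.30°  ✓
  (2,6): δ = 19.30°  ✓
  (3,4): δ = 129.90°  ·
  (3,5): δ = 40.94°  ✓
  (3,6): δ = 10.34°  ✓
  (4,5): δ = 91.05°  ·
  (4,6): δ = 60.45°  ✓
  (5,6): δ = 149.40°  ·
antipodal pairs: 11

count = 11; pairs: (0,2), (0,3), (0,4), (1,3), (1,4), (1,5), (2,5), (2,6), (3,5), (3,6), (4,6)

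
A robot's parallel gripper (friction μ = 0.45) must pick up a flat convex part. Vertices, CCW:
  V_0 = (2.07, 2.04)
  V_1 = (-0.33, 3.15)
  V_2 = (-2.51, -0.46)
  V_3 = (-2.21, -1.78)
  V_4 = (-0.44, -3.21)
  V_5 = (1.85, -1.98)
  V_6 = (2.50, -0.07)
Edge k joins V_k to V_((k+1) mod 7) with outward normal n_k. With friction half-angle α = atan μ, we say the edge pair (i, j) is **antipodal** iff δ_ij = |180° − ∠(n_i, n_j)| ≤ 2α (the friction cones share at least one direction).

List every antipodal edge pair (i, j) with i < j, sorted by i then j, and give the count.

count = 7; pairs: (0,3), (1,4), (1,5), (1,6), (2,5), (2,6), (3,6)

α = atan 0.45 = 24.23°;  2α = 48.46°
n_0 = (+0.4198, +0.9076)
n_1 = (-0.8560, +0.5169)
n_2 = (-0.9751, -0.2216)
n_3 = (-0.6284, -0.7779)
n_4 = (+0.4732, -0.8810)
n_5 = (+0.9467, -0.3222)
n_6 = (+0.9799, +0.1997)
  (0,1): δ = 96.31°  ·
  (0,2): δ = 52.38°  ·
  (0,3): δ = 14.11°  ✓
  (0,4): δ = 53.06°  ·
  (0,5): δ = 96.03°  ·
  (0,6): δ = 126.34°  ·
  (1,2): δ = 136.07°  ·
  (1,3): δ = 97.81°  ·
  (1,4): δ = 30.63°  ✓
  (1,5): δ = 12.33°  ✓
  (1,6): δ = 42.65°  ✓
  (2,3): δ = 141.74°  ·
  (2,4): δ = 74.56°  ·
  (2,5): δ = 31.60°  ✓
  (2,6): δ = 1.29°  ✓
  (3,4): δ = 112.82°  ·
  (3,5): δ = 69.86°  ·
  (3,6): δ = 39.55°  ✓
  (4,5): δ = 137.04°  ·
  (4,6): δ = 106.72°  ·
  (5,6): δ = 149.69°  ·
antipodal pairs: 7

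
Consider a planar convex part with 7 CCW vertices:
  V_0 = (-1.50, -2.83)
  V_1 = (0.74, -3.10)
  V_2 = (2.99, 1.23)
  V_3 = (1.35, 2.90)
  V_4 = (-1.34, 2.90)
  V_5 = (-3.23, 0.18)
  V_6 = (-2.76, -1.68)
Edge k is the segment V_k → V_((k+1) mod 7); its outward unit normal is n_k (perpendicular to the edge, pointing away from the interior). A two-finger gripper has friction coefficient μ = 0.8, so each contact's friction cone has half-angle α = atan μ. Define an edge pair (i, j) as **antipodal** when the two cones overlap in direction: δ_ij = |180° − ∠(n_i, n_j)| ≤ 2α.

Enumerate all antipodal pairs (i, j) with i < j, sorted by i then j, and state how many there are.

count = 11; pairs: (0,2), (0,3), (0,4), (1,3), (1,4), (1,5), (1,6), (2,5), (2,6), (3,5), (3,6)

α = atan 0.8 = 38.66°;  2α = 77.32°
n_0 = (-0.1197, -0.9928)
n_1 = (+0.8874, -0.4611)
n_2 = (+0.7135, +0.7007)
n_3 = (+0.0000, +1.0000)
n_4 = (-0.8212, +0.5706)
n_5 = (-0.9695, -0.2450)
n_6 = (-0.6741, -0.7386)
  (0,1): δ = 110.58°  ·
  (0,2): δ = 38.65°  ✓
  (0,3): δ = 6.87°  ✓
  (0,4): δ = 62.08°  ✓
  (0,5): δ = 111.05°  ·
  (0,6): δ = 144.49°  ·
  (1,2): δ = 108.06°  ·
  (1,3): δ = 62.54°  ✓
  (1,4): δ = 7.34°  ✓
  (1,5): δ = 41.64°  ✓
  (1,6): δ = 75.07°  ✓
  (2,3): δ = 134.48°  ·
  (2,4): δ = 79.27°  ·
  (2,5): δ = 30.30°  ✓
  (2,6): δ = 3.13°  ✓
  (3,4): δ = 124.79°  ·
  (3,5): δ = 75.82°  ✓
  (3,6): δ = 42.39°  ✓
  (4,5): δ = 131.03°  ·
  (4,6): δ = 97.59°  ·
  (5,6): δ = 146.57°  ·
antipodal pairs: 11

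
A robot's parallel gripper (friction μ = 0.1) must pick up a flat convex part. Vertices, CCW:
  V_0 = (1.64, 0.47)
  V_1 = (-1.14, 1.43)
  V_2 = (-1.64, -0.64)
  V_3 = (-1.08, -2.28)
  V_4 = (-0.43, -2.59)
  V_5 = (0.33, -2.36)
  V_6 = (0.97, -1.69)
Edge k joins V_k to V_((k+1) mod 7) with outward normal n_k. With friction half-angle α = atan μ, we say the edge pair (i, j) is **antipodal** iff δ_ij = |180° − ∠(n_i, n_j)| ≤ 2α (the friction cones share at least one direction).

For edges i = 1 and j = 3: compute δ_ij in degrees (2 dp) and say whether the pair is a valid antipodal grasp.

δ = 101.92°, invalid

α = atan 0.1 = 5.71°;  2α = 11.42°
edge 1: e_1 = (-0.50, -2.07);  n_1 = (-0.9720, +0.2348)
edge 3: e_3 = (+0.65, -0.31);  n_3 = (-0.4305, -0.9026)
∠(n_1, n_3) = 78.08°
δ = |180° − 78.08°| = 101.92°
101.92° > 2α = 11.42°  →  invalid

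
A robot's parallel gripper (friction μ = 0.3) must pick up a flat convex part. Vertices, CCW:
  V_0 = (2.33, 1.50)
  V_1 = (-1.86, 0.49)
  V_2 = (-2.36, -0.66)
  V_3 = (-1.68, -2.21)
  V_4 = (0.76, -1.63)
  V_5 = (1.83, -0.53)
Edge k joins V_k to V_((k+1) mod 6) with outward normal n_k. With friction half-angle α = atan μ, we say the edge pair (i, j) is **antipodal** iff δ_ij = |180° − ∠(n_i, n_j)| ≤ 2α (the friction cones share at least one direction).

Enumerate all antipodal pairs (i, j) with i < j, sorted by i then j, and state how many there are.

α = atan 0.3 = 16.70°;  2α = 33.40°
n_0 = (-0.2343, +0.9722)
n_1 = (-0.9171, +0.3987)
n_2 = (-0.9158, -0.4017)
n_3 = (+0.2313, -0.9729)
n_4 = (+0.7168, -0.6973)
n_5 = (+0.9710, -0.2392)
  (0,1): δ = 127.05°  ·
  (0,2): δ = 79.87°  ·
  (0,3): δ = 0.18°  ✓
  (0,4): δ = 32.24°  ✓
  (0,5): δ = 62.61°  ·
  (1,2): δ = 132.81°  ·
  (1,3): δ = 53.13°  ·
  (1,4): δ = 20.71°  ✓
  (1,5): δ = 9.66°  ✓
  (2,3): δ = 100.32°  ·
  (2,4): δ = 67.90°  ·
  (2,5): δ = 37.52°  ·
  (3,4): δ = 147.58°  ·
  (3,5): δ = 117.21°  ·
  (4,5): δ = 149.63°  ·
antipodal pairs: 4

count = 4; pairs: (0,3), (0,4), (1,4), (1,5)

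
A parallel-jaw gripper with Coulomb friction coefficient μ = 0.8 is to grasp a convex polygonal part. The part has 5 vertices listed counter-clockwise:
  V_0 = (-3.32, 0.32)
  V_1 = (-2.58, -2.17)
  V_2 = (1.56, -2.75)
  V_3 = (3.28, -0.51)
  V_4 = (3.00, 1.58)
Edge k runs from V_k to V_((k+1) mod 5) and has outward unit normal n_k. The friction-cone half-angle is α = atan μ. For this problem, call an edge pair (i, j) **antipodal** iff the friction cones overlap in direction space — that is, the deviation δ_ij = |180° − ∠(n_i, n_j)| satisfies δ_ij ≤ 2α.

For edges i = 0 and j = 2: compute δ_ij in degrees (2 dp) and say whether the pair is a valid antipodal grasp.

α = atan 0.8 = 38.66°;  2α = 77.32°
edge 0: e_0 = (+0.74, -2.49);  n_0 = (-0.9586, -0.2849)
edge 2: e_2 = (+1.72, +2.24);  n_2 = (+0.7932, -0.6090)
∠(n_0, n_2) = 125.93°
δ = |180° − 125.93°| = 54.07°
54.07° ≤ 2α = 77.32°  →  valid

δ = 54.07°, valid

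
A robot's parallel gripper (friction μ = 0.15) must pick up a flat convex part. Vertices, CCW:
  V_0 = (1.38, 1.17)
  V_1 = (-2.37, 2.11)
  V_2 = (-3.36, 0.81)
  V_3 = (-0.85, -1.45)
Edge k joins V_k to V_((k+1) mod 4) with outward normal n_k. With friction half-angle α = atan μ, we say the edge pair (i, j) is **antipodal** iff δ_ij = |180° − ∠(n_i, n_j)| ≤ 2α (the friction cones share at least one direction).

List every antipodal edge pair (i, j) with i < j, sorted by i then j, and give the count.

count = 1; pairs: (1,3)

α = atan 0.15 = 8.53°;  2α = 17.06°
n_0 = (+0.2431, +0.9700)
n_1 = (-0.7956, +0.6059)
n_2 = (-0.6691, -0.7431)
n_3 = (+0.7615, -0.6482)
  (0,1): δ = 113.22°  ·
  (0,2): δ = 27.93°  ·
  (0,3): δ = 63.67°  ·
  (1,2): δ = 94.71°  ·
  (1,3): δ = 3.11°  ✓
  (2,3): δ = 88.40°  ·
antipodal pairs: 1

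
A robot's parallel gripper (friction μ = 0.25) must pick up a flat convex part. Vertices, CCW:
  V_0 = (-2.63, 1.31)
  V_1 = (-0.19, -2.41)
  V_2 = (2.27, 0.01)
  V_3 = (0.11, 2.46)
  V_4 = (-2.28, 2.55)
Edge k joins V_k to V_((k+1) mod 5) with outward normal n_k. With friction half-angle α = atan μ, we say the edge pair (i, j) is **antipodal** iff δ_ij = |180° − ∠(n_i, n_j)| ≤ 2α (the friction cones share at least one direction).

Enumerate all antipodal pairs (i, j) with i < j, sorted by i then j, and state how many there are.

count = 1; pairs: (0,2)

α = atan 0.25 = 14.04°;  2α = 28.07°
n_0 = (-0.8362, -0.5485)
n_1 = (+0.7013, -0.7129)
n_2 = (+0.7501, +0.6613)
n_3 = (+0.0376, +0.9993)
n_4 = (-0.9624, +0.2716)
  (0,1): δ = 78.73°  ·
  (0,2): δ = 8.14°  ✓
  (0,3): δ = 54.58°  ·
  (0,4): δ = 130.98°  ·
  (1,2): δ = 93.13°  ·
  (1,3): δ = 46.69°  ·
  (1,4): δ = 29.71°  ·
  (2,3): δ = 133.56°  ·
  (2,4): δ = 57.16°  ·
  (3,4): δ = 103.61°  ·
antipodal pairs: 1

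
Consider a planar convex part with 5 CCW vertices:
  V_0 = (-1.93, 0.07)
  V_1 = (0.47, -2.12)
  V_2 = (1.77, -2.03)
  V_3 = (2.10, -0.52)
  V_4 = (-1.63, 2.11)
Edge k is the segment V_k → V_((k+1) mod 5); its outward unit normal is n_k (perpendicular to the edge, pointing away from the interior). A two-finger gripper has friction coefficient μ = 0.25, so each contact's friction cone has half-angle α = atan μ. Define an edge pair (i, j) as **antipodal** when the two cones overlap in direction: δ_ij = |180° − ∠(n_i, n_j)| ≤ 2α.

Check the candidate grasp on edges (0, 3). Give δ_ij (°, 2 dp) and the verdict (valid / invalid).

α = atan 0.25 = 14.04°;  2α = 28.07°
edge 0: e_0 = (+2.40, -2.19);  n_0 = (-0.6741, -0.7387)
edge 3: e_3 = (-3.73, +2.63);  n_3 = (+0.5763, +0.8173)
∠(n_0, n_3) = 172.81°
δ = |180° − 172.81°| = 7.19°
7.19° ≤ 2α = 28.07°  →  valid

δ = 7.19°, valid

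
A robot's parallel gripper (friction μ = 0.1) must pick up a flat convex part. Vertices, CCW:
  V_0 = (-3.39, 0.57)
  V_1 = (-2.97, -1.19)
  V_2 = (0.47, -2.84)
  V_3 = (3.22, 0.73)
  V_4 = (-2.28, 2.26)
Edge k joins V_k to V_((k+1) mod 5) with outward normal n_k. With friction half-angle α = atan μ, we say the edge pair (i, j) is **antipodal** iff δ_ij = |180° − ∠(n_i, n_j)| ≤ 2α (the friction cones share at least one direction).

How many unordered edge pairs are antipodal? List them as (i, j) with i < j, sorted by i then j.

count = 2; pairs: (1,3), (2,4)

α = atan 0.1 = 5.71°;  2α = 11.42°
n_0 = (-0.9727, -0.2321)
n_1 = (-0.4325, -0.9016)
n_2 = (+0.7922, -0.6102)
n_3 = (+0.2680, +0.9634)
n_4 = (-0.8358, +0.5490)
  (0,1): δ = 129.05°  ·
  (0,2): δ = 51.03°  ·
  (0,3): δ = 61.03°  ·
  (0,4): δ = 133.28°  ·
  (1,2): δ = 101.98°  ·
  (1,3): δ = 10.08°  ✓
  (1,4): δ = 82.33°  ·
  (2,3): δ = 67.94°  ·
  (2,4): δ = 4.31°  ✓
  (3,4): δ = 107.75°  ·
antipodal pairs: 2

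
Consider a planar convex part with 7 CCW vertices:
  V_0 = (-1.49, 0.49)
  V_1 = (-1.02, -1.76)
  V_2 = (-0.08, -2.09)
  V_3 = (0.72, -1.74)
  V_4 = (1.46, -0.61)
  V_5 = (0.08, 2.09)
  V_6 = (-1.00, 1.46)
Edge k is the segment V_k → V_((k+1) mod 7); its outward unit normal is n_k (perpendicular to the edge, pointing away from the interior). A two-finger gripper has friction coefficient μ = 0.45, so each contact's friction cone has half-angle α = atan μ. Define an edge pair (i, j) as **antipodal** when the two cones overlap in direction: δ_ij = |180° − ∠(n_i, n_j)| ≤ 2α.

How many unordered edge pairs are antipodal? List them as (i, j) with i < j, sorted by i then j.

α = atan 0.45 = 24.23°;  2α = 48.46°
n_0 = (-0.9789, -0.2045)
n_1 = (-0.3312, -0.9435)
n_2 = (+0.4008, -0.9162)
n_3 = (+0.8366, -0.5478)
n_4 = (+0.8904, +0.4551)
n_5 = (-0.5039, +0.8638)
n_6 = (-0.8926, +0.4509)
  (0,1): δ = 121.14°  ·
  (0,2): δ = 78.17°  ·
  (0,3): δ = 45.02°  ✓
  (0,4): δ = 15.27°  ✓
  (0,5): δ = 108.46°  ·
  (0,6): δ = 141.40°  ·
  (1,2): δ = 137.03°  ·
  (1,3): δ = 103.88°  ·
  (1,4): δ = 43.58°  ✓
  (1,5): δ = 49.60°  ·
  (1,6): δ = 82.54°  ·
  (2,3): δ = 146.85°  ·
  (2,4): δ = 86.56°  ·
  (2,5): δ = 6.63°  ✓
  (2,6): δ = 39.57°  ✓
  (3,4): δ = 119.71°  ·
  (3,5): δ = 26.52°  ✓
  (3,6): δ = 6.42°  ✓
  (4,5): δ = 86.82°  ·
  (4,6): δ = 53.87°  ·
  (5,6): δ = 147.06°  ·
antipodal pairs: 7

count = 7; pairs: (0,3), (0,4), (1,4), (2,5), (2,6), (3,5), (3,6)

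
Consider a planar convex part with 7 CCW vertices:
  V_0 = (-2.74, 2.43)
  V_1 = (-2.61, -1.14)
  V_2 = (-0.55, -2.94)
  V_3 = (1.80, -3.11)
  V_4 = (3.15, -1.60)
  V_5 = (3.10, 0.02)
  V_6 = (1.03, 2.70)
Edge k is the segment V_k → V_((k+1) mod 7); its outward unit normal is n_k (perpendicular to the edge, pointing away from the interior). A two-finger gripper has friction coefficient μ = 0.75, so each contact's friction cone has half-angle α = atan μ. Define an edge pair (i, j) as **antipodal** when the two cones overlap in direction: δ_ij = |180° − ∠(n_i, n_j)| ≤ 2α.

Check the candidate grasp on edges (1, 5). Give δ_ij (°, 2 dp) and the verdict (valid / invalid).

δ = 11.17°, valid

α = atan 0.75 = 36.87°;  2α = 73.74°
edge 1: e_1 = (+2.06, -1.80);  n_1 = (-0.6580, -0.7530)
edge 5: e_5 = (-2.07, +2.68);  n_5 = (+0.7914, +0.6113)
∠(n_1, n_5) = 168.83°
δ = |180° − 168.83°| = 11.17°
11.17° ≤ 2α = 73.74°  →  valid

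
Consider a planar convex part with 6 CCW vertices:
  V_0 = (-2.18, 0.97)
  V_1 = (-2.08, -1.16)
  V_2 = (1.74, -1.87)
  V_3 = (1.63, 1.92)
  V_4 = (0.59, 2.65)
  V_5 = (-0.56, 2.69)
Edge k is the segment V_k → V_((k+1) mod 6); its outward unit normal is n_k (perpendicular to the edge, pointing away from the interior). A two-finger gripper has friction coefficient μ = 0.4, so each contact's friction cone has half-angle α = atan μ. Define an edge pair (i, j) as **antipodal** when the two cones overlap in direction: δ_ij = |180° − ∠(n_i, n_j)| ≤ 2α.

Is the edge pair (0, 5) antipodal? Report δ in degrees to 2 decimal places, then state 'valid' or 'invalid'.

α = atan 0.4 = 21.80°;  2α = 43.60°
edge 0: e_0 = (+0.10, -2.13);  n_0 = (-0.9989, -0.0469)
edge 5: e_5 = (-1.62, -1.72);  n_5 = (-0.7280, +0.6856)
∠(n_0, n_5) = 45.97°
δ = |180° − 45.97°| = 134.03°
134.03° > 2α = 43.60°  →  invalid

δ = 134.03°, invalid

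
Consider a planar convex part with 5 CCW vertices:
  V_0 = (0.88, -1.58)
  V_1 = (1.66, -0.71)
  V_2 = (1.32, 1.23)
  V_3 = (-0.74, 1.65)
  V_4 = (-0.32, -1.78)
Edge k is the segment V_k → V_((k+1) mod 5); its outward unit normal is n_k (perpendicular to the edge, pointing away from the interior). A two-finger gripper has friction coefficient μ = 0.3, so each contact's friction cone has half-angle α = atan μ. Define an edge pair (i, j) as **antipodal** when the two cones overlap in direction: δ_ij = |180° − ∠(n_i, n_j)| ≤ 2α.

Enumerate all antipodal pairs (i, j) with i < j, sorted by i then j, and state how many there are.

α = atan 0.3 = 16.70°;  2α = 33.40°
n_0 = (+0.7446, -0.6675)
n_1 = (+0.9850, +0.1726)
n_2 = (+0.1998, +0.9798)
n_3 = (-0.9926, -0.1215)
n_4 = (+0.1644, -0.9864)
  (0,1): δ = 128.18°  ·
  (0,2): δ = 59.65°  ·
  (0,3): δ = 48.86°  ·
  (0,4): δ = 141.34°  ·
  (1,2): δ = 111.46°  ·
  (1,3): δ = 2.96°  ✓
  (1,4): δ = 89.52°  ·
  (2,3): δ = 71.50°  ·
  (2,4): δ = 20.99°  ✓
  (3,4): δ = 87.52°  ·
antipodal pairs: 2

count = 2; pairs: (1,3), (2,4)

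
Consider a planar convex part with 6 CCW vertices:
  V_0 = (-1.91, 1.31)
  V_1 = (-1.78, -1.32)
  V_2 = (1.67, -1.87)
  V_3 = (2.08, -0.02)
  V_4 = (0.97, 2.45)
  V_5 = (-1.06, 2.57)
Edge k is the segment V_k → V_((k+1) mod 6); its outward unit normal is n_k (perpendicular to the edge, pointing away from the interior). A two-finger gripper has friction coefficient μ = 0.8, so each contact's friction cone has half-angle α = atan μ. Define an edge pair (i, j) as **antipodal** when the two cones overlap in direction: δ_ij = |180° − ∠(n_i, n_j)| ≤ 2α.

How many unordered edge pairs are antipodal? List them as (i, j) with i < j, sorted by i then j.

α = atan 0.8 = 38.66°;  2α = 77.32°
n_0 = (-0.9988, -0.0494)
n_1 = (-0.1574, -0.9875)
n_2 = (+0.9763, -0.2164)
n_3 = (+0.9121, +0.4099)
n_4 = (+0.0590, +0.9983)
n_5 = (-0.8290, +0.5592)
  (0,1): δ = 101.89°  ·
  (0,2): δ = 15.33°  ✓
  (0,3): δ = 21.37°  ✓
  (0,4): δ = 83.79°  ·
  (0,5): δ = 143.17°  ·
  (1,2): δ = 93.44°  ·
  (1,3): δ = 56.74°  ✓
  (1,4): δ = 5.67°  ✓
  (1,5): δ = 65.05°  ✓
  (2,3): δ = 143.31°  ·
  (2,4): δ = 80.89°  ·
  (2,5): δ = 21.51°  ✓
  (3,4): δ = 117.58°  ·
  (3,5): δ = 58.20°  ✓
  (4,5): δ = 120.62°  ·
antipodal pairs: 7

count = 7; pairs: (0,2), (0,3), (1,3), (1,4), (1,5), (2,5), (3,5)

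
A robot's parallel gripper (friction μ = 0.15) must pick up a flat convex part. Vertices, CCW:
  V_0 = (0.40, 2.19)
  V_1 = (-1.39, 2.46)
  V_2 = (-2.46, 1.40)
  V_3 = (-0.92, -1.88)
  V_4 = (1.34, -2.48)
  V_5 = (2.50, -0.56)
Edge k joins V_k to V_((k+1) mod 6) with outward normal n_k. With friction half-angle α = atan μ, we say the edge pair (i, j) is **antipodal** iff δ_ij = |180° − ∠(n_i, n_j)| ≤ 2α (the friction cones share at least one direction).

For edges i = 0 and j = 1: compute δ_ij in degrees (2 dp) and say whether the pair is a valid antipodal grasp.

δ = 126.69°, invalid

α = atan 0.15 = 8.53°;  2α = 17.06°
edge 0: e_0 = (-1.79, +0.27);  n_0 = (+0.1492, +0.9888)
edge 1: e_1 = (-1.07, -1.06);  n_1 = (-0.7038, +0.7104)
∠(n_0, n_1) = 53.31°
δ = |180° − 53.31°| = 126.69°
126.69° > 2α = 17.06°  →  invalid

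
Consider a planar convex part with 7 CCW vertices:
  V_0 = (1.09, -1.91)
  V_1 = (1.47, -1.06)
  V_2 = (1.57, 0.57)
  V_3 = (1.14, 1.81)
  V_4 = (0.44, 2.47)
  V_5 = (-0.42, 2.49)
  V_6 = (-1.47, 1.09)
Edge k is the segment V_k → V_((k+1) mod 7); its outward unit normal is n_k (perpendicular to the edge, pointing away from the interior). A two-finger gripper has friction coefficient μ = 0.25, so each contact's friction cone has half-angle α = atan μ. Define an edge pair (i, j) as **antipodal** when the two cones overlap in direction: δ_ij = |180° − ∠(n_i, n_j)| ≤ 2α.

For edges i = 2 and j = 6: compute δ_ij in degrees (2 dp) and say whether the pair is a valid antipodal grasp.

α = atan 0.25 = 14.04°;  2α = 28.07°
edge 2: e_2 = (-0.43, +1.24);  n_2 = (+0.9448, +0.3276)
edge 6: e_6 = (+2.56, -3.00);  n_6 = (-0.7607, -0.6491)
∠(n_2, n_6) = 158.65°
δ = |180° − 158.65°| = 21.35°
21.35° ≤ 2α = 28.07°  →  valid

δ = 21.35°, valid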